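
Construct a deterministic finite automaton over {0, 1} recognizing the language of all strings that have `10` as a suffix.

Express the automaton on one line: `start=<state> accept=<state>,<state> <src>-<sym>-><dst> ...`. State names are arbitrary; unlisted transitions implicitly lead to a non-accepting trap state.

Remember how much of `10` the current input suffix matches. State q0 means no match yet; q1 means the last symbol is `1`; q2 means the last 2 symbols are `10`. Only q2 accepts. On a mismatch, fall back to the longest proper suffix that is still a prefix of `10`.
A 3-state machine:
        0   1  
>  q0   q0  q1 
   q1   q2  q1 
 * q2   q0  q1 
(> = start, * = accepting)

start=q0 accept=q2 q0-0->q0 q0-1->q1 q1-0->q2 q1-1->q1 q2-0->q0 q2-1->q1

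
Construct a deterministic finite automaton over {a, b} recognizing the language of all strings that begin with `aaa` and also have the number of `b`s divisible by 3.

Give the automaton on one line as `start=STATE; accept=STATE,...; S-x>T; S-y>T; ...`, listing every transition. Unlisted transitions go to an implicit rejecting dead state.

start=S0; accept=S5; S0-a>S1; S0-b>S2; S1-a>S3; S1-b>S2; S2-a>S2; S2-b>S4; S3-a>S5; S3-b>S2; S4-a>S4; S4-b>S6; S5-a>S5; S5-b>S7; S6-a>S6; S6-b>S2; S7-a>S7; S7-b>S8; S8-a>S8; S8-b>S5

Run two small machines in parallel and take their product. The first has 5 states tracking whether the input so far still matches the prefix `aaa`; the second has 3 states tracking the count of `b`s modulo 3. A product state is a pair (one from each), accepting exactly when both do.
9 states suffice.
        a   b  
>  S0   S1  S2 
   S1   S3  S2 
   S2   S2  S4 
   S3   S5  S2 
   S4   S4  S6 
 * S5   S5  S7 
   S6   S6  S2 
   S7   S7  S8 
   S8   S8  S5 
(> = start, * = accepting)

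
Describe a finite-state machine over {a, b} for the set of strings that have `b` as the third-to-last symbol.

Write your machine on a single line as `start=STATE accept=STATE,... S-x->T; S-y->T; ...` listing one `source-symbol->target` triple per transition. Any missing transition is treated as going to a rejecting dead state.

start=q0; accept=q11,q12,q13,q14; q0-a->q1; q0-b->q2; q1-a->q3; q1-b->q4; q2-a->q5; q2-b->q6; q3-a->q7; q3-b->q8; q4-a->q9; q4-b->q10; q5-a->q11; q5-b->q12; q6-a->q13; q6-b->q14; q7-a->q7; q7-b->q8; q8-a->q9; q8-b->q10; q9-a->q11; q9-b->q12; q10-a->q13; q10-b->q14; q11-a->q7; q11-b->q8; q12-a->q9; q12-b->q10; q13-a->q11; q13-b->q12; q14-a->q13; q14-b->q14

A DFA must remember the last 3 symbols (since which symbol is third-to-last isn't known until the input ends). Use one state per possible window of the last ≤3 symbols; accept from those whose window starts with `b`.
A 15-state machine:
          a    b  
>  q0     q1   q2 
   q1     q3   q4 
   q2     q5   q6 
   q3     q7   q8 
   q4     q9  q10 
   q5    q11  q12 
   q6    q13  q14 
   q7     q7   q8 
   q8     q9  q10 
   q9    q11  q12 
   q10   q13  q14 
 * q11    q7   q8 
 * q12    q9  q10 
 * q13   q11  q12 
 * q14   q13  q14 
(> = start, * = accepting)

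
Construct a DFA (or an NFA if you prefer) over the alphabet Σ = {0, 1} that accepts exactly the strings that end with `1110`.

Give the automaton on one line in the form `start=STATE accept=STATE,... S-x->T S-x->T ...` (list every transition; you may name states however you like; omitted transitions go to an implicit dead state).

Let each state record the length of the longest suffix of the input read so far that is also a prefix of `1110`. q1 means the last symbol is `1`; q2 means the last 2 symbols are `11`; q3 means the last 3 symbols are `111`; q4 means the last 4 symbols are `1110`. Accept only at q4, where the string currently ends in `1110`.
        0   1  
>  q0   q0  q1 
   q1   q0  q2 
   q2   q0  q3 
   q3   q4  q3 
 * q4   q0  q1 
(> = start, * = accepting)

start=q0 accept=q4 q0-0->q0 q0-1->q1 q1-0->q0 q1-1->q2 q2-0->q0 q2-1->q3 q3-0->q4 q3-1->q3 q4-0->q0 q4-1->q1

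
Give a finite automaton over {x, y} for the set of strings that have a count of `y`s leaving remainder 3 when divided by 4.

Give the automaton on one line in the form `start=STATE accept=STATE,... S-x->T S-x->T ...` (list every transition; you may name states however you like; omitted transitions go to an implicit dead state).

The only thing that matters is how many `y`s have appeared, reduced mod 4. Use one state per residue: A for 0, …, D for 3. Reading `y` moves to the next residue; anything else stays put. D is accepting.
A 4-state machine:
       x  y 
>  A   A  B 
   B   B  C 
   C   C  D 
 * D   D  A 
(> = start, * = accepting)

start=A accept=D A-x->A A-y->B B-x->B B-y->C C-x->C C-y->D D-x->D D-y->A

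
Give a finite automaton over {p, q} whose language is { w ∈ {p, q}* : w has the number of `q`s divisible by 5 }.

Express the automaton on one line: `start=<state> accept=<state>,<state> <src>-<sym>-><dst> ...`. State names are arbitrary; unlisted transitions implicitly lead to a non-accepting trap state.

start=A accept=A A-p->A A-q->B B-p->B B-q->C C-p->C C-q->D D-p->D D-q->E E-p->E E-q->A

The only thing that matters is how many `q`s have appeared, reduced mod 5. Use one state per residue: A for 0, …, E for 4. Reading `q` moves to the next residue; anything else stays put. A is accepting.
With 5 states:
       p  q 
>* A   A  B 
   B   B  C 
   C   C  D 
   D   D  E 
   E   E  A 
(> = start, * = accepting)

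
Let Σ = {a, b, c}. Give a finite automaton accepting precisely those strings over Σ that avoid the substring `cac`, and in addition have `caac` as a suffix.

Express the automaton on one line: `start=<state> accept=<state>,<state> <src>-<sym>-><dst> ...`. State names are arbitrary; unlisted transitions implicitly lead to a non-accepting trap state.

Run two small machines in parallel and take their product. One (4 states) tracks partial matches of the forbidden pattern `cac`; the other (5 states) tracks how much of the suffix `caac` has currently been matched. Each combined state is a pair, one component from each; accept when both components accept. Equivalent product states are then merged.
6 states suffice.
        a   b   c  
>  q0   q0  q0  q1 
   q1   q2  q0  q1 
   q2   q3  q0  q4 
   q3   q0  q0  q5 
   q4   q4  q4  q4 
 * q5   q2  q0  q1 
(> = start, * = accepting)

start=q0 accept=q5 q0-a->q0 q0-b->q0 q0-c->q1 q1-a->q2 q1-b->q0 q1-c->q1 q2-a->q3 q2-b->q0 q2-c->q4 q3-a->q0 q3-b->q0 q3-c->q5 q4-a->q4 q4-b->q4 q4-c->q4 q5-a->q2 q5-b->q0 q5-c->q1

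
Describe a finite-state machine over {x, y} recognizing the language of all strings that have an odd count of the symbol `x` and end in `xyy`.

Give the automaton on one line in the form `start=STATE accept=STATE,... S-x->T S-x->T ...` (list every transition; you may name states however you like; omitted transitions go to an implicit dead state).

start=q0 accept=q3 q0-x->q1 q0-y->q0 q1-x->q0 q1-y->q2 q2-x->q0 q2-y->q3 q3-x->q0 q3-y->q4 q4-x->q0 q4-y->q4

Build one automaton per condition and run them in lockstep. The first has 2 states tracking the count of `x`s modulo 2; the second has 4 states tracking how much of the suffix `xyy` has currently been matched. A product state is a pair (one from each), accepting exactly when both do. Minimizing collapses redundant product states.
A 5-state machine:
        x   y  
>  q0   q1  q0 
   q1   q0  q2 
   q2   q0  q3 
 * q3   q0  q4 
   q4   q0  q4 
(> = start, * = accepting)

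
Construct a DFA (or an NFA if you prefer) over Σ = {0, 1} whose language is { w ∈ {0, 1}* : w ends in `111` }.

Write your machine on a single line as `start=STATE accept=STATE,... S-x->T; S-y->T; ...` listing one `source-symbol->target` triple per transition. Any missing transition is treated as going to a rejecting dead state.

Remember how much of `111` the current input suffix matches. State q0 means no match yet; q1 means the last symbol is `1`; q2 means the last 2 symbols are `11`; q3 means the last 3 symbols are `111`. Only q3 accepts. On a mismatch, fall back to the longest proper suffix that is still a prefix of `111`.
With 4 states:
        0   1  
>  q0   q0  q1 
   q1   q0  q2 
   q2   q0  q3 
 * q3   q0  q3 
(> = start, * = accepting)

start=q0; accept=q3; q0-0->q0; q0-1->q1; q1-0->q0; q1-1->q2; q2-0->q0; q2-1->q3; q3-0->q0; q3-1->q3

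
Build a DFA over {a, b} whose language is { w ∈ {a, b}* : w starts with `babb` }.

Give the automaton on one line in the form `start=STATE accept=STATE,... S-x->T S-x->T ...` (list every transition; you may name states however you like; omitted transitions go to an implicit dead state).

start=S0 accept=S4 S0-a->S5 S0-b->S1 S1-a->S2 S1-b->S5 S2-a->S5 S2-b->S3 S3-a->S5 S3-b->S4 S4-a->S4 S4-b->S4 S5-a->S5 S5-b->S5

Walk along `babb` while the input agrees: from S0 take `b` to S1, and so on. Any deviation drops to the rejecting sink S5. Once S4 is reached the prefix is confirmed and every continuation is accepted.
With 6 states:
        a   b  
>  S0   S5  S1 
   S1   S2  S5 
   S2   S5  S3 
   S3   S5  S4 
 * S4   S4  S4 
   S5   S5  S5 
(> = start, * = accepting)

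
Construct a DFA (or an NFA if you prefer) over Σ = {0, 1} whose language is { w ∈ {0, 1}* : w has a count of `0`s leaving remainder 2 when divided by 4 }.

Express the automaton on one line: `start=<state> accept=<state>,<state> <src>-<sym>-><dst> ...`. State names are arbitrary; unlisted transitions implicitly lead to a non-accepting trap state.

Keep the running count of `0`s modulo 4: each `0` advances along the cycle S0 → S1 → S2 → S3 → S0 while other symbols loop. Accept at S2.
        0   1  
>  S0   S1  S0 
   S1   S2  S1 
 * S2   S3  S2 
   S3   S0  S3 
(> = start, * = accepting)

start=S0 accept=S2 S0-0->S1 S0-1->S0 S1-0->S2 S1-1->S1 S2-0->S3 S2-1->S2 S3-0->S0 S3-1->S3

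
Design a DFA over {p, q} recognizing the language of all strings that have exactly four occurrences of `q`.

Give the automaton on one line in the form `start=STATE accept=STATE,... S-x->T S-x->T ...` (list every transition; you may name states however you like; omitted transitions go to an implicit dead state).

Only the number of `q`s matters, and only up to 5. Make a chain s0 → s1 → s2 → s3 → s4 → s5 advanced by each `q` (with s5 absorbing); every other symbol self-loops. The accepting set is {s4}.
A 6-state machine:
        p   q  
>  s0   s0  s1 
   s1   s1  s2 
   s2   s2  s3 
   s3   s3  s4 
 * s4   s4  s5 
   s5   s5  s5 
(> = start, * = accepting)

start=s0 accept=s4 s0-p->s0 s0-q->s1 s1-p->s1 s1-q->s2 s2-p->s2 s2-q->s3 s3-p->s3 s3-q->s4 s4-p->s4 s4-q->s5 s5-p->s5 s5-q->s5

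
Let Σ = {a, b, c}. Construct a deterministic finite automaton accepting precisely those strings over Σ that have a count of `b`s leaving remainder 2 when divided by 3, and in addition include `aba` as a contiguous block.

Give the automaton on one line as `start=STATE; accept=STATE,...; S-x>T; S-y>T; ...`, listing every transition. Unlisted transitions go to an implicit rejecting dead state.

start=q0; accept=q9; q0-a>q1; q0-b>q2; q0-c>q0; q1-a>q1; q1-b>q3; q1-c>q0; q2-a>q4; q2-b>q5; q2-c>q2; q3-a>q6; q3-b>q5; q3-c>q2; q4-a>q4; q4-b>q7; q4-c>q2; q5-a>q8; q5-b>q0; q5-c>q5; q6-a>q6; q6-b>q9; q6-c>q6; q7-a>q9; q7-b>q0; q7-c>q5; q8-a>q8; q8-b>q10; q8-c>q5; q9-a>q9; q9-b>q11; q9-c>q9; q10-a>q11; q10-b>q2; q10-c>q0; q11-a>q11; q11-b>q6; q11-c>q11

Handle the two conditions separately and then intersect. One (3 states) tracks the count of `b`s modulo 3; the other (4 states) tracks whether and how much of `aba` has been seen. Each combined state is a pair, one component from each; accept when both components accept.
          a    b    c  
>  q0     q1   q2   q0 
   q1     q1   q3   q0 
   q2     q4   q5   q2 
   q3     q6   q5   q2 
   q4     q4   q7   q2 
   q5     q8   q0   q5 
   q6     q6   q9   q6 
   q7     q9   q0   q5 
   q8     q8  q10   q5 
 * q9     q9  q11   q9 
   q10   q11   q2   q0 
   q11   q11   q6  q11 
(> = start, * = accepting)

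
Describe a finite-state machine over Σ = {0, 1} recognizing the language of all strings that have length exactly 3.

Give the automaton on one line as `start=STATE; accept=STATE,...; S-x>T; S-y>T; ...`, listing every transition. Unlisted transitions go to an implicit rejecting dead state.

start=s0; accept=s3; s0-0>s1; s0-1>s1; s1-0>s2; s1-1>s2; s2-0>s3; s2-1>s3; s3-0>s4; s3-1>s4; s4-0>s4; s4-1>s4

Count input length up to 4: every symbol moves from s0 toward s4, which means 'more than 3' and absorbs. Accept from {s3}.
        0   1  
>  s0   s1  s1 
   s1   s2  s2 
   s2   s3  s3 
 * s3   s4  s4 
   s4   s4  s4 
(> = start, * = accepting)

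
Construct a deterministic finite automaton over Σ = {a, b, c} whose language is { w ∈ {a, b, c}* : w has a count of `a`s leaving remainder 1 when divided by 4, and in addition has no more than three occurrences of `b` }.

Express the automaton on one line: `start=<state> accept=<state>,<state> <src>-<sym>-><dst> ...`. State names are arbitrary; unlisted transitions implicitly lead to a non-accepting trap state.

Run two small machines in parallel and take their product. One (4 states) tracks the count of `a`s modulo 4; the other (5 states) tracks the count of `b`s, saturating at 4. Each combined state is a pair, one component from each; accept when both components accept. After merging equivalent states the machine shrinks.
17 states suffice.
          a    b    c  
>  q0     q1   q2   q0 
 * q1     q3   q4   q1 
   q2     q4   q5   q2 
   q3     q6   q7   q3 
 * q4     q7   q8   q4 
   q5     q8   q9   q5 
   q6     q0  q10   q6 
   q7    q10  q11   q7 
 * q8    q11  q12   q8 
   q9    q12  q13   q9 
   q10    q2  q14  q10 
   q11   q14  q15  q11 
 * q12   q15  q13  q12 
   q13   q13  q13  q13 
   q14    q5  q16  q14 
   q15   q16  q13  q15 
   q16    q9  q13  q16 
(> = start, * = accepting)

start=q0 accept=q1,q4,q8,q12 q0-a->q1 q0-b->q2 q0-c->q0 q1-a->q3 q1-b->q4 q1-c->q1 q2-a->q4 q2-b->q5 q2-c->q2 q3-a->q6 q3-b->q7 q3-c->q3 q4-a->q7 q4-b->q8 q4-c->q4 q5-a->q8 q5-b->q9 q5-c->q5 q6-a->q0 q6-b->q10 q6-c->q6 q7-a->q10 q7-b->q11 q7-c->q7 q8-a->q11 q8-b->q12 q8-c->q8 q9-a->q12 q9-b->q13 q9-c->q9 q10-a->q2 q10-b->q14 q10-c->q10 q11-a->q14 q11-b->q15 q11-c->q11 q12-a->q15 q12-b->q13 q12-c->q12 q13-a->q13 q13-b->q13 q13-c->q13 q14-a->q5 q14-b->q16 q14-c->q14 q15-a->q16 q15-b->q13 q15-c->q15 q16-a->q9 q16-b->q13 q16-c->q16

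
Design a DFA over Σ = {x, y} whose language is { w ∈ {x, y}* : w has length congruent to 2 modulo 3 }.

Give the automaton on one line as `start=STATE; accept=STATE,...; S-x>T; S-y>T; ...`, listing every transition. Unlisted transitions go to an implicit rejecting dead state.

start=s0; accept=s2; s0-x>s1; s0-y>s1; s1-x>s2; s1-y>s2; s2-x>s0; s2-y>s0

Only the length mod 3 matters, so use a 3-cycle: from any state, every input symbol moves to the next state, wrapping s2 back to s0. Mark s2 accepting.
        x   y  
>  s0   s1  s1 
   s1   s2  s2 
 * s2   s0  s0 
(> = start, * = accepting)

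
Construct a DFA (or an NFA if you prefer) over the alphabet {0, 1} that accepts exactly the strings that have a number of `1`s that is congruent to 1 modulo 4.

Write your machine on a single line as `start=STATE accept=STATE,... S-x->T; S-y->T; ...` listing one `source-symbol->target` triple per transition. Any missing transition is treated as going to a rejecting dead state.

start=S0; accept=S1; S0-0->S0; S0-1->S1; S1-0->S1; S1-1->S2; S2-0->S2; S2-1->S3; S3-0->S3; S3-1->S0

Keep the running count of `1`s modulo 4: each `1` advances along the cycle S0 → S1 → S2 → S3 → S0 while other symbols loop. Accept at S1.
A 4-state machine:
        0   1  
>  S0   S0  S1 
 * S1   S1  S2 
   S2   S2  S3 
   S3   S3  S0 
(> = start, * = accepting)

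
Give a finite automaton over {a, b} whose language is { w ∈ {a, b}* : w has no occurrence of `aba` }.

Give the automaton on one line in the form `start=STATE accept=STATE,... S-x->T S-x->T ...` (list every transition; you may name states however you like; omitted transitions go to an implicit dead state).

start=s0 accept=s0,s1,s2 s0-a->s1 s0-b->s0 s1-a->s1 s1-b->s2 s2-a->s3 s2-b->s0 s3-a->s3 s3-b->s3

Track partial matches of the forbidden pattern `aba`. State s3 is a dead state reached once `aba` has occurred; every other state accepts. s0 means no part of `aba` is currently matched.
        a   b  
>* s0   s1  s0 
 * s1   s1  s2 
 * s2   s3  s0 
   s3   s3  s3 
(> = start, * = accepting)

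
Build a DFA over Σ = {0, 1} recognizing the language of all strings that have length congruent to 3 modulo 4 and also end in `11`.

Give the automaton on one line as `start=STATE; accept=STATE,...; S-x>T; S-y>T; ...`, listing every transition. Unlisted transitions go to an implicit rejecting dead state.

Handle the two conditions separately and then intersect. The first has 4 states tracking the input length modulo 4; the second has 3 states tracking how much of the suffix `11` has currently been matched. A product state is a pair (one from each), accepting exactly when both do. Minimizing collapses redundant product states.
With 6 states:
       0  1 
>  A   B  B 
   B   C  D 
   C   E  E 
   D   E  F 
   E   A  A 
 * F   A  A 
(> = start, * = accepting)

start=A; accept=F; A-0>B; A-1>B; B-0>C; B-1>D; C-0>E; C-1>E; D-0>E; D-1>F; E-0>A; E-1>A; F-0>A; F-1>A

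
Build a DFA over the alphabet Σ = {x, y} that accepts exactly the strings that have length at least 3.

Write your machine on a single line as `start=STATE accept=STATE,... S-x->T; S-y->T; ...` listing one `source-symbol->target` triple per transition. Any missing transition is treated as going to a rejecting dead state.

Count input length up to 4: every symbol moves from A toward E, which means 'more than 3' and absorbs. Accept from {D, E}.
With 5 states:
       x  y 
>  A   B  B 
   B   C  C 
   C   D  D 
 * D   E  E 
 * E   E  E 
(> = start, * = accepting)

start=A; accept=D,E; A-x->B; A-y->B; B-x->C; B-y->C; C-x->D; C-y->D; D-x->E; D-y->E; E-x->E; E-y->E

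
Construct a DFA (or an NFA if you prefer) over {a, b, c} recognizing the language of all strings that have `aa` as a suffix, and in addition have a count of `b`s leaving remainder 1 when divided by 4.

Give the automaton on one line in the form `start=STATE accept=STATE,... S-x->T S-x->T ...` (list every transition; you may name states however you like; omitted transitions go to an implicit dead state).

start=S0 accept=S6 S0-a->S1 S0-b->S2 S0-c->S0 S1-a->S3 S1-b->S2 S1-c->S0 S2-a->S4 S2-b->S5 S2-c->S2 S3-a->S3 S3-b->S2 S3-c->S0 S4-a->S6 S4-b->S5 S4-c->S2 S5-a->S7 S5-b->S8 S5-c->S5 S6-a->S6 S6-b->S5 S6-c->S2 S7-a->S9 S7-b->S8 S7-c->S5 S8-a->S10 S8-b->S0 S8-c->S8 S9-a->S9 S9-b->S8 S9-c->S5 S10-a->S11 S10-b->S0 S10-c->S8 S11-a->S11 S11-b->S0 S11-c->S8

Handle the two conditions separately and then intersect. One (3 states) tracks how much of the suffix `aa` has currently been matched; the other (4 states) tracks the count of `b`s modulo 4. Each combined state is a pair, one component from each; accept when both components accept.
12 states suffice.
          a    b    c  
>  S0     S1   S2   S0 
   S1     S3   S2   S0 
   S2     S4   S5   S2 
   S3     S3   S2   S0 
   S4     S6   S5   S2 
   S5     S7   S8   S5 
 * S6     S6   S5   S2 
   S7     S9   S8   S5 
   S8    S10   S0   S8 
   S9     S9   S8   S5 
   S10   S11   S0   S8 
   S11   S11   S0   S8 
(> = start, * = accepting)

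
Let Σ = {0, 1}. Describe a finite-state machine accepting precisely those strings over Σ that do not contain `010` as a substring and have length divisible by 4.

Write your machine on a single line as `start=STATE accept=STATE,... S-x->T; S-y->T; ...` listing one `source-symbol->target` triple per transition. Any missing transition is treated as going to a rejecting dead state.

Handle the two conditions separately and then intersect. One (4 states) tracks partial matches of the forbidden pattern `010`; the other (4 states) tracks the input length modulo 4. Each combined state is a pair, one component from each; accept when both components accept. Minimizing collapses redundant product states.
          0    1  
>* q0     q1   q2 
   q1     q3   q4 
   q2     q3   q5 
   q3     q6   q7 
   q4     q8   q9 
   q5     q6   q9 
   q6    q10  q11 
   q7     q8   q0 
   q8     q8   q8 
   q9    q10   q0 
 * q10    q1  q12 
 * q11    q8   q2 
   q12    q8   q5 
(> = start, * = accepting)

start=q0; accept=q0,q10,q11; q0-0->q1; q0-1->q2; q1-0->q3; q1-1->q4; q2-0->q3; q2-1->q5; q3-0->q6; q3-1->q7; q4-0->q8; q4-1->q9; q5-0->q6; q5-1->q9; q6-0->q10; q6-1->q11; q7-0->q8; q7-1->q0; q8-0->q8; q8-1->q8; q9-0->q10; q9-1->q0; q10-0->q1; q10-1->q12; q11-0->q8; q11-1->q2; q12-0->q8; q12-1->q5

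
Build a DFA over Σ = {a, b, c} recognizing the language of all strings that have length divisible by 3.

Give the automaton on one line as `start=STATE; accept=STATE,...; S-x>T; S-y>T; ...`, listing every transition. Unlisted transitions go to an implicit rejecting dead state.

Only the length mod 3 matters, so use a 3-cycle: from any state, every input symbol moves to the next state, wrapping S2 back to S0. Mark S0 accepting.
3 states suffice.
        a   b   c  
>* S0   S1  S1  S1 
   S1   S2  S2  S2 
   S2   S0  S0  S0 
(> = start, * = accepting)

start=S0; accept=S0; S0-a>S1; S0-b>S1; S0-c>S1; S1-a>S2; S1-b>S2; S1-c>S2; S2-a>S0; S2-b>S0; S2-c>S0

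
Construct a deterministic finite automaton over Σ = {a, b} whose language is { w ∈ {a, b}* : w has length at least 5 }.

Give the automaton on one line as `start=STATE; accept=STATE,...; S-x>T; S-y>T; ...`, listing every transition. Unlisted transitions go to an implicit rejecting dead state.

start=s0; accept=s5,s6; s0-a>s1; s0-b>s1; s1-a>s2; s1-b>s2; s2-a>s3; s2-b>s3; s3-a>s4; s3-b>s4; s4-a>s5; s4-b>s5; s5-a>s6; s5-b>s6; s6-a>s6; s6-b>s6

Count input length up to 6: every symbol moves from s0 toward s6, which means 'more than 5' and absorbs. Accept from {s5, s6}.
With 7 states:
        a   b  
>  s0   s1  s1 
   s1   s2  s2 
   s2   s3  s3 
   s3   s4  s4 
   s4   s5  s5 
 * s5   s6  s6 
 * s6   s6  s6 
(> = start, * = accepting)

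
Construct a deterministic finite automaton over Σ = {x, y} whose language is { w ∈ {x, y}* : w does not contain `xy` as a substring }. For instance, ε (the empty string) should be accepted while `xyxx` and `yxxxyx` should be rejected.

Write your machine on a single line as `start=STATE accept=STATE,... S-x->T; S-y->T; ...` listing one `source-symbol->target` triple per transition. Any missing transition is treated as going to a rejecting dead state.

start=A; accept=A,B; A-x->B; A-y->A; B-x->B; B-y->C; C-x->C; C-y->C

This is the complement of 'contains `xy`'. Use the same substring-matching states — A through C holding how much of `xy` has just been matched — but flip the accepting set: everything except the trap C accepts.
A 3-state machine:
       x  y 
>* A   B  A 
 * B   B  C 
   C   C  C 
(> = start, * = accepting)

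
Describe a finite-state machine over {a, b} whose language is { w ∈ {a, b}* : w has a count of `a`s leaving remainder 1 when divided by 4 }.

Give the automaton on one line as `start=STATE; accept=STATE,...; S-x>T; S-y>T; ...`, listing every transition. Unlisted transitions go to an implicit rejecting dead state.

start=q0; accept=q1; q0-a>q1; q0-b>q0; q1-a>q2; q1-b>q1; q2-a>q3; q2-b>q2; q3-a>q0; q3-b>q3

Keep the running count of `a`s modulo 4: each `a` advances along the cycle q0 → q1 → q2 → q3 → q0 while other symbols loop. Accept at q1.
        a   b  
>  q0   q1  q0 
 * q1   q2  q1 
   q2   q3  q2 
   q3   q0  q3 
(> = start, * = accepting)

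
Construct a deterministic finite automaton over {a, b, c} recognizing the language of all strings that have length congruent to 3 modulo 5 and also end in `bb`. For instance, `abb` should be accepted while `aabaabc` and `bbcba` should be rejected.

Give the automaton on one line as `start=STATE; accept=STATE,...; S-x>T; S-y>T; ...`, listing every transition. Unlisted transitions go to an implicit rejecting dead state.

Run two small machines in parallel and take their product. One (5 states) tracks the input length modulo 5; the other (3 states) tracks how much of the suffix `bb` has currently been matched. Each combined state is a pair, one component from each; accept when both components accept. Minimizing collapses redundant product states.
7 states suffice.
        a   b   c  
>  s0   s1  s1  s1 
   s1   s2  s3  s2 
   s2   s4  s4  s4 
   s3   s4  s5  s4 
   s4   s6  s6  s6 
 * s5   s6  s6  s6 
   s6   s0  s0  s0 
(> = start, * = accepting)

start=s0; accept=s5; s0-a>s1; s0-b>s1; s0-c>s1; s1-a>s2; s1-b>s3; s1-c>s2; s2-a>s4; s2-b>s4; s2-c>s4; s3-a>s4; s3-b>s5; s3-c>s4; s4-a>s6; s4-b>s6; s4-c>s6; s5-a>s6; s5-b>s6; s5-c>s6; s6-a>s0; s6-b>s0; s6-c>s0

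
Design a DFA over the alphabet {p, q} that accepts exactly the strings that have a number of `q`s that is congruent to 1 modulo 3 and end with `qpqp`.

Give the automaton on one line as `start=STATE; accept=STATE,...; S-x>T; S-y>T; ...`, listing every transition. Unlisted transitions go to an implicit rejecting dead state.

Run two small machines in parallel and take their product. One (3 states) tracks the count of `q`s modulo 3; the other (5 states) tracks how much of the suffix `qpqp` has currently been matched. Each combined state is a pair, one component from each; accept when both components accept. After merging equivalent states the machine shrinks.
       p  q 
>  A   A  B 
   B   B  C 
   C   C  D 
   D   E  B 
   E   A  F 
   F   G  C 
 * G   B  C 
(> = start, * = accepting)

start=A; accept=G; A-p>A; A-q>B; B-p>B; B-q>C; C-p>C; C-q>D; D-p>E; D-q>B; E-p>A; E-q>F; F-p>G; F-q>C; G-p>B; G-q>C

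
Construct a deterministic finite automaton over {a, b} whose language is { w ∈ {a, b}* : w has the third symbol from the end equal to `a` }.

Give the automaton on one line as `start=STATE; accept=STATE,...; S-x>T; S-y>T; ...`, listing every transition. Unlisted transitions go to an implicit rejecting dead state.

start=q0; accept=q7,q8,q9,q10; q0-a>q1; q0-b>q2; q1-a>q3; q1-b>q4; q2-a>q5; q2-b>q6; q3-a>q7; q3-b>q8; q4-a>q9; q4-b>q10; q5-a>q11; q5-b>q12; q6-a>q13; q6-b>q14; q7-a>q7; q7-b>q8; q8-a>q9; q8-b>q10; q9-a>q11; q9-b>q12; q10-a>q13; q10-b>q14; q11-a>q7; q11-b>q8; q12-a>q9; q12-b>q10; q13-a>q11; q13-b>q12; q14-a>q13; q14-b>q14

Because acceptance depends on a position counted from the end, the machine has to buffer the most recent 3 symbols. Make each state the string of the last up-to-3 symbols read; on input `x` shift the window left and append `x`. Accept when the buffered window has length 3 and begins with `a`.
With 15 states:
          a    b  
>  q0     q1   q2 
   q1     q3   q4 
   q2     q5   q6 
   q3     q7   q8 
   q4     q9  q10 
   q5    q11  q12 
   q6    q13  q14 
 * q7     q7   q8 
 * q8     q9  q10 
 * q9    q11  q12 
 * q10   q13  q14 
   q11    q7   q8 
   q12    q9  q10 
   q13   q11  q12 
   q14   q13  q14 
(> = start, * = accepting)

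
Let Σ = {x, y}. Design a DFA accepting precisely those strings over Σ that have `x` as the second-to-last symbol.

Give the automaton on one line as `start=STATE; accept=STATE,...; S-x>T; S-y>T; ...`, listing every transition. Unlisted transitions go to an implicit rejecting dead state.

start=q0; accept=q3,q4; q0-x>q1; q0-y>q2; q1-x>q3; q1-y>q4; q2-x>q5; q2-y>q6; q3-x>q3; q3-y>q4; q4-x>q5; q4-y>q6; q5-x>q3; q5-y>q4; q6-x>q5; q6-y>q6

A DFA must remember the last 2 symbols (since which symbol is second-to-last isn't known until the input ends). Use one state per possible window of the last ≤2 symbols; accept from those whose window starts with `x`.
A 7-state machine:
        x   y  
>  q0   q1  q2 
   q1   q3  q4 
   q2   q5  q6 
 * q3   q3  q4 
 * q4   q5  q6 
   q5   q3  q4 
   q6   q5  q6 
(> = start, * = accepting)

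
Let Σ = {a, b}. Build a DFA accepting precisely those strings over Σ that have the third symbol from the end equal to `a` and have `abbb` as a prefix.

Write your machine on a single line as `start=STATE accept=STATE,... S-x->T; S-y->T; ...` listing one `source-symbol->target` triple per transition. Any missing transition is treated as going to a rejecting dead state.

Handle the two conditions separately and then intersect. One (15 states) tracks the last 3 symbols read; the other (6 states) tracks whether the input so far still matches the prefix `abbb`. Each combined state is a pair, one component from each; accept when both components accept. After merging equivalent states the machine shrinks.
A 13-state machine:
          a    b  
>  q0     q1   q2 
   q1     q2   q3 
   q2     q2   q2 
   q3     q2   q4 
   q4     q2   q5 
   q5     q6   q5 
   q6     q7   q8 
   q7     q9  q10 
   q8    q11  q12 
 * q9     q9  q10 
 * q10   q11  q12 
 * q11    q7   q8 
 * q12    q6   q5 
(> = start, * = accepting)

start=q0; accept=q9,q10,q11,q12; q0-a->q1; q0-b->q2; q1-a->q2; q1-b->q3; q2-a->q2; q2-b->q2; q3-a->q2; q3-b->q4; q4-a->q2; q4-b->q5; q5-a->q6; q5-b->q5; q6-a->q7; q6-b->q8; q7-a->q9; q7-b->q10; q8-a->q11; q8-b->q12; q9-a->q9; q9-b->q10; q10-a->q11; q10-b->q12; q11-a->q7; q11-b->q8; q12-a->q6; q12-b->q5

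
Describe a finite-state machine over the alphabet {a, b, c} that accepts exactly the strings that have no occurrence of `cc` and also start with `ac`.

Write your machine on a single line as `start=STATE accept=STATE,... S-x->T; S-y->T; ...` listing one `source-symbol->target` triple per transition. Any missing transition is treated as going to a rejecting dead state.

Build one automaton per condition and run them in lockstep. One (3 states) tracks partial matches of the forbidden pattern `cc`; the other (4 states) tracks whether the input so far still matches the prefix `ac`. Each combined state is a pair, one component from each; accept when both components accept.
8 states suffice.
        a   b   c  
>  q0   q1  q2  q3 
   q1   q2  q2  q4 
   q2   q2  q2  q3 
   q3   q2  q2  q5 
 * q4   q6  q6  q7 
   q5   q5  q5  q5 
 * q6   q6  q6  q4 
   q7   q7  q7  q7 
(> = start, * = accepting)

start=q0; accept=q4,q6; q0-a->q1; q0-b->q2; q0-c->q3; q1-a->q2; q1-b->q2; q1-c->q4; q2-a->q2; q2-b->q2; q2-c->q3; q3-a->q2; q3-b->q2; q3-c->q5; q4-a->q6; q4-b->q6; q4-c->q7; q5-a->q5; q5-b->q5; q5-c->q5; q6-a->q6; q6-b->q6; q6-c->q4; q7-a->q7; q7-b->q7; q7-c->q7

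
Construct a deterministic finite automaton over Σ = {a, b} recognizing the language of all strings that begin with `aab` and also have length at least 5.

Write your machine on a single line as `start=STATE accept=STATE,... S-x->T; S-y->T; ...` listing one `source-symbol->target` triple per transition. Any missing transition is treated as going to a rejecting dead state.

Handle the two conditions separately and then intersect. One (5 states) tracks whether the input so far still matches the prefix `aab`; the other (7 states) tracks the input length, saturating at 6. Each combined state is a pair, one component from each; accept when both components accept. Minimizing collapses redundant product states.
        a   b  
>  q0   q1  q2 
   q1   q3  q2 
   q2   q2  q2 
   q3   q2  q4 
   q4   q5  q5 
   q5   q6  q6 
 * q6   q6  q6 
(> = start, * = accepting)

start=q0; accept=q6; q0-a->q1; q0-b->q2; q1-a->q3; q1-b->q2; q2-a->q2; q2-b->q2; q3-a->q2; q3-b->q4; q4-a->q5; q4-b->q5; q5-a->q6; q5-b->q6; q6-a->q6; q6-b->q6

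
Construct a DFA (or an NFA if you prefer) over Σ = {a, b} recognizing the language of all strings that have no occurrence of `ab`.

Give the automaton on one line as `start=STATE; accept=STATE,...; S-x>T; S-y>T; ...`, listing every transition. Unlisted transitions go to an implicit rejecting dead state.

Track partial matches of the forbidden pattern `ab`. State S2 is a dead state reached once `ab` has occurred; every other state accepts. S0 means no part of `ab` is currently matched.
With 3 states:
        a   b  
>* S0   S1  S0 
 * S1   S1  S2 
   S2   S2  S2 
(> = start, * = accepting)

start=S0; accept=S0,S1; S0-a>S1; S0-b>S0; S1-a>S1; S1-b>S2; S2-a>S2; S2-b>S2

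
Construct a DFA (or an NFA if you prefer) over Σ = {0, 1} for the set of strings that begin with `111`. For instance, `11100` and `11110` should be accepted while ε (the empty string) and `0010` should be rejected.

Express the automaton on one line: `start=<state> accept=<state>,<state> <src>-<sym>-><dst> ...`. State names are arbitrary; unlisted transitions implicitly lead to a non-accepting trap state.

Walk along `111` while the input agrees: from S0 take `1` to S1, and so on. Any deviation drops to the rejecting sink S4. Once S3 is reached the prefix is confirmed and every continuation is accepted.
With 5 states:
        0   1  
>  S0   S4  S1 
   S1   S4  S2 
   S2   S4  S3 
 * S3   S3  S3 
   S4   S4  S4 
(> = start, * = accepting)

start=S0 accept=S3 S0-0->S4 S0-1->S1 S1-0->S4 S1-1->S2 S2-0->S4 S2-1->S3 S3-0->S3 S3-1->S3 S4-0->S4 S4-1->S4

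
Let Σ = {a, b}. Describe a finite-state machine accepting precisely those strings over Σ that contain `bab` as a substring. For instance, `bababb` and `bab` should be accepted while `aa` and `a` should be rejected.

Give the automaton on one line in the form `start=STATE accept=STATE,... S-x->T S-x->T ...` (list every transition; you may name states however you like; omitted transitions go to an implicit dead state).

Track how much of `bab` has been matched so far: state q0 is no progress, q3 is the absorbing accept state reached once `bab` has occurred. Intermediate states record partial matches; on a mismatch, fall back to the longest reusable overlap.
A 4-state machine:
        a   b  
>  q0   q0  q1 
   q1   q2  q1 
   q2   q0  q3 
 * q3   q3  q3 
(> = start, * = accepting)

start=q0 accept=q3 q0-a->q0 q0-b->q1 q1-a->q2 q1-b->q1 q2-a->q0 q2-b->q3 q3-a->q3 q3-b->q3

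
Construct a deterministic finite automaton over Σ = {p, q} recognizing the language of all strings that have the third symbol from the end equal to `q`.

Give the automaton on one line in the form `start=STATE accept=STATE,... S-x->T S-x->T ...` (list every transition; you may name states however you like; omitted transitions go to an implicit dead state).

start=s0 accept=s11,s12,s13,s14 s0-p->s1 s0-q->s2 s1-p->s3 s1-q->s4 s2-p->s5 s2-q->s6 s3-p->s7 s3-q->s8 s4-p->s9 s4-q->s10 s5-p->s11 s5-q->s12 s6-p->s13 s6-q->s14 s7-p->s7 s7-q->s8 s8-p->s9 s8-q->s10 s9-p->s11 s9-q->s12 s10-p->s13 s10-q->s14 s11-p->s7 s11-q->s8 s12-p->s9 s12-q->s10 s13-p->s11 s13-q->s12 s14-p->s13 s14-q->s14

A DFA must remember the last 3 symbols (since which symbol is third-to-last isn't known until the input ends). Use one state per possible window of the last ≤3 symbols; accept from those whose window starts with `q`.
          p    q  
>  s0     s1   s2 
   s1     s3   s4 
   s2     s5   s6 
   s3     s7   s8 
   s4     s9  s10 
   s5    s11  s12 
   s6    s13  s14 
   s7     s7   s8 
   s8     s9  s10 
   s9    s11  s12 
   s10   s13  s14 
 * s11    s7   s8 
 * s12    s9  s10 
 * s13   s11  s12 
 * s14   s13  s14 
(> = start, * = accepting)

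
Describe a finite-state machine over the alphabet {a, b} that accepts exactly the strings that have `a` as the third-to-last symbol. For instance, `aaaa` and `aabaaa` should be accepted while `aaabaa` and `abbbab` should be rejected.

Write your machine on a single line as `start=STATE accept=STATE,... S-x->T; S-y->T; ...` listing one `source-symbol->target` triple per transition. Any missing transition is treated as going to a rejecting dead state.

A DFA must remember the last 3 symbols (since which symbol is third-to-last isn't known until the input ends). Use one state per possible window of the last ≤3 symbols; accept from those whose window starts with `a`.
15 states suffice.
          a    b  
>  s0     s1   s2 
   s1     s3   s4 
   s2     s5   s6 
   s3     s7   s8 
   s4     s9  s10 
   s5    s11  s12 
   s6    s13  s14 
 * s7     s7   s8 
 * s8     s9  s10 
 * s9    s11  s12 
 * s10   s13  s14 
   s11    s7   s8 
   s12    s9  s10 
   s13   s11  s12 
   s14   s13  s14 
(> = start, * = accepting)

start=s0; accept=s7,s8,s9,s10; s0-a->s1; s0-b->s2; s1-a->s3; s1-b->s4; s2-a->s5; s2-b->s6; s3-a->s7; s3-b->s8; s4-a->s9; s4-b->s10; s5-a->s11; s5-b->s12; s6-a->s13; s6-b->s14; s7-a->s7; s7-b->s8; s8-a->s9; s8-b->s10; s9-a->s11; s9-b->s12; s10-a->s13; s10-b->s14; s11-a->s7; s11-b->s8; s12-a->s9; s12-b->s10; s13-a->s11; s13-b->s12; s14-a->s13; s14-b->s14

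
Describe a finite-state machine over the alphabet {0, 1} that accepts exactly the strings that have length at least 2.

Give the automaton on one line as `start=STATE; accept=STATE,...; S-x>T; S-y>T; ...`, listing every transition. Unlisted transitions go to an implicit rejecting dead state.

start=A; accept=C,D; A-0>B; A-1>B; B-0>C; B-1>C; C-0>D; C-1>D; D-0>D; D-1>D

Count input length up to 3: every symbol moves from A toward D, which means 'more than 2' and absorbs. Accept from {C, D}.
A 4-state machine:
       0  1 
>  A   B  B 
   B   C  C 
 * C   D  D 
 * D   D  D 
(> = start, * = accepting)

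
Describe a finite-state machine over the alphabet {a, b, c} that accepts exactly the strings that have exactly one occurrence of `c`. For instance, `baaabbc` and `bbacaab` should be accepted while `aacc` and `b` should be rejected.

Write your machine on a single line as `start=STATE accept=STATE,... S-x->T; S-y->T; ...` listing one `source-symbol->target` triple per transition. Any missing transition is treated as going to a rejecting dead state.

start=s0; accept=s1; s0-a->s0; s0-b->s0; s0-c->s1; s1-a->s1; s1-b->s1; s1-c->s2; s2-a->s2; s2-b->s2; s2-c->s2

Count `c`s, saturating at 2: state s0 means no `c` yet, s1 means one `c` seen, s2 means more than one. Each `c` increments (capped at s2); other symbols loop. Accept from {s1}.
With 3 states:
        a   b   c  
>  s0   s0  s0  s1 
 * s1   s1  s1  s2 
   s2   s2  s2  s2 
(> = start, * = accepting)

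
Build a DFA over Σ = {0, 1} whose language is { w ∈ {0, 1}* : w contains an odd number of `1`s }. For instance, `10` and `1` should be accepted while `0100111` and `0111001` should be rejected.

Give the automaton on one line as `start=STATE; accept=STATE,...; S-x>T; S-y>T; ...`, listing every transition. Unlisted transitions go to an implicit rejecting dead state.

start=S0; accept=S1; S0-0>S0; S0-1>S1; S1-0>S1; S1-1>S0

Keep the running count of `1`s modulo 2: each `1` advances along the cycle S0 → S1 → S0 while other symbols loop. Accept at S1.
With 2 states:
        0   1  
>  S0   S0  S1 
 * S1   S1  S0 
(> = start, * = accepting)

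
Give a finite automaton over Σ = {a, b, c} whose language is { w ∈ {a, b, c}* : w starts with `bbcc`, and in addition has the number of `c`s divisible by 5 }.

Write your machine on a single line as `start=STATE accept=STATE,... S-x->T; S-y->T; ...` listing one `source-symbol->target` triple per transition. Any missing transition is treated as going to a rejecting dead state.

Run two small machines in parallel and take their product. One (6 states) tracks whether the input so far still matches the prefix `bbcc`; the other (5 states) tracks the count of `c`s modulo 5. Each combined state is a pair, one component from each; accept when both components accept.
With 14 states:
          a    b    c  
>  S0     S1   S2   S3 
   S1     S1   S1   S3 
   S2     S1   S4   S3 
   S3     S3   S3   S5 
   S4     S1   S1   S6 
   S5     S5   S5   S7 
   S6     S3   S3   S8 
   S7     S7   S7   S9 
   S8     S8   S8  S10 
   S9     S9   S9   S1 
   S10   S10  S10  S11 
   S11   S11  S11  S12 
 * S12   S12  S12  S13 
   S13   S13  S13   S8 
(> = start, * = accepting)

start=S0; accept=S12; S0-a->S1; S0-b->S2; S0-c->S3; S1-a->S1; S1-b->S1; S1-c->S3; S2-a->S1; S2-b->S4; S2-c->S3; S3-a->S3; S3-b->S3; S3-c->S5; S4-a->S1; S4-b->S1; S4-c->S6; S5-a->S5; S5-b->S5; S5-c->S7; S6-a->S3; S6-b->S3; S6-c->S8; S7-a->S7; S7-b->S7; S7-c->S9; S8-a->S8; S8-b->S8; S8-c->S10; S9-a->S9; S9-b->S9; S9-c->S1; S10-a->S10; S10-b->S10; S10-c->S11; S11-a->S11; S11-b->S11; S11-c->S12; S12-a->S12; S12-b->S12; S12-c->S13; S13-a->S13; S13-b->S13; S13-c->S8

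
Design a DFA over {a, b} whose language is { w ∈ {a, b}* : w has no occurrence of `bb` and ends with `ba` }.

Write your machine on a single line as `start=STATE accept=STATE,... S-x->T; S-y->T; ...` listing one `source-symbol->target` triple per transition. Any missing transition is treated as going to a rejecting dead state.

Run two small machines in parallel and take their product. One (3 states) tracks partial matches of the forbidden pattern `bb`; the other (3 states) tracks how much of the suffix `ba` has currently been matched. Each combined state is a pair, one component from each; accept when both components accept. After merging equivalent states the machine shrinks.
A 4-state machine:
        a   b  
>  s0   s0  s1 
   s1   s2  s3 
 * s2   s0  s1 
   s3   s3  s3 
(> = start, * = accepting)

start=s0; accept=s2; s0-a->s0; s0-b->s1; s1-a->s2; s1-b->s3; s2-a->s0; s2-b->s1; s3-a->s3; s3-b->s3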